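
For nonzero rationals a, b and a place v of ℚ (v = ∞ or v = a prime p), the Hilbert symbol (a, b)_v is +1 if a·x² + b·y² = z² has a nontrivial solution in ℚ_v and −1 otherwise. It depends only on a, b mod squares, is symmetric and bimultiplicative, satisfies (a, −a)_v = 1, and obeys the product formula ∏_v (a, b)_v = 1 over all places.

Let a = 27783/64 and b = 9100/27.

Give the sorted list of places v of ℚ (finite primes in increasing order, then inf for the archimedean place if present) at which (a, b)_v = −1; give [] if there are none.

[7, 13]

(a, b) ≡ (7, 273) mod (ℚ^×)²; places V = {2, 3, 5, 7, 13, ∞}.
(a,b)_5: α=0, u≡2; β=2, v≡2 (mod 5); (2|5)=-1, (2|5)=-1; sign (−1)^0·-1^2·-1^0 = +1.
(a,b)_∞: sgn(7)=+, sgn(273)=+, so +1.
(a,b)_13: α=0, u≡11; β=1, v≡11 (mod 13); (11|13)=-1, (11|13)=-1; sign (−1)^0·-1^1·-1^0 = -1.
(a,b)_3: α=4, u≡1; β=-3, v≡1 (mod 3); (1|3)=+1, (1|3)=+1; sign (−1)^0·+1^-3·+1^4 = +1.
(a,b)_2: α=-6, β=2; u≡7, v≡1 (mod 8); ε(u)ε(v)=1·0, αω(v)=-6·0, βω(u)=2·0; sum ≡ 0  ⇒  +1.
(a,b)_7: α=3, u≡4; β=1, v≡2 (mod 7); (4|7)=+1, (2|7)=+1; sign (−1)^1·+1^1·+1^3 = -1.
(7, 273 / ℚ) ramifies at {7, 13}: a division algebra.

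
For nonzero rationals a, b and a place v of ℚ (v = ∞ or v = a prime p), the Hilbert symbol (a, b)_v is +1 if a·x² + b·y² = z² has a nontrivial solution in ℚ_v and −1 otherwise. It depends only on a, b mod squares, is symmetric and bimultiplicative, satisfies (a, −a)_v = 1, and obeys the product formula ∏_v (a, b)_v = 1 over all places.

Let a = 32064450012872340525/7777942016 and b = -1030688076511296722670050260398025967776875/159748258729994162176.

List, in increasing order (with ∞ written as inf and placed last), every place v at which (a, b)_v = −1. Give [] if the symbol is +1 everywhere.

[2, 3, 11, 29]

(a, b) ≡ (422994, -627) mod (ℚ^×)²; places V = {2, 3, 5, 7, 11, 13, 17, 19, 23, 29, 47, ∞}.
(a,b)_11: α=3, u≡4; β=3, v≡5 (mod 11); (4|11)=+1, (5|11)=+1; sign (−1)^1·+1^3·+1^3 = -1.
(a,b)_19: α=2, u≡4; β=5, v≡16 (mod 19); (4|19)=+1, (16|19)=+1; sign (−1)^0·+1^5·+1^2 = +1.
(a,b)_17: α=5, u≡6; β=12, v≡1 (mod 17); (6|17)=-1, (1|17)=+1; sign (−1)^0·-1^12·+1^5 = +1.
(a,b)_23: α=-2, u≡8; β=-4, v≡5 (mod 23); (8|23)=+1, (5|23)=-1; sign (−1)^0·+1^-4·-1^-2 = +1.
(a,b)_3: α=3, u≡1; β=11, v≡1 (mod 3); (1|3)=+1, (1|3)=+1; sign (−1)^1·+1^11·+1^3 = -1.
(a,b)_5: α=2, u≡1; β=4, v≡2 (mod 5); (1|5)=+1, (2|5)=-1; sign (−1)^0·+1^4·-1^2 = +1.
(a,b)_47: α=-2, u≡31; β=-4, v≡45 (mod 47); (31|47)=-1, (45|47)=-1; sign (−1)^0·-1^-4·-1^-2 = +1.
(a,b)_2: α=-9, β=-12; u≡1, v≡5 (mod 8); ε(u)ε(v)=0·0, αω(v)=-9·1, βω(u)=-12·0; sum ≡ 1  ⇒  -1.
(a,b)_29: α=1, u≡23; β=2, v≡11 (mod 29); (23|29)=+1, (11|29)=-1; sign (−1)^0·+1^2·-1^1 = -1.
(a,b)_13: α=-1, u≡1; β=-4, v≡9 (mod 13); (1|13)=+1, (9|13)=+1; sign (−1)^0·+1^-4·+1^-1 = +1.
(a,b)_∞: sgn(422994)=+, sgn(-627)=−, so +1.
(a,b)_7: α=4, u≡5; β=8, v≡3 (mod 7); (5|7)=-1, (3|7)=-1; sign (−1)^0·-1^8·-1^4 = +1.
|Ram(422994, -627)| = 4, even; anisotropic at {2, 3, 11, 29}.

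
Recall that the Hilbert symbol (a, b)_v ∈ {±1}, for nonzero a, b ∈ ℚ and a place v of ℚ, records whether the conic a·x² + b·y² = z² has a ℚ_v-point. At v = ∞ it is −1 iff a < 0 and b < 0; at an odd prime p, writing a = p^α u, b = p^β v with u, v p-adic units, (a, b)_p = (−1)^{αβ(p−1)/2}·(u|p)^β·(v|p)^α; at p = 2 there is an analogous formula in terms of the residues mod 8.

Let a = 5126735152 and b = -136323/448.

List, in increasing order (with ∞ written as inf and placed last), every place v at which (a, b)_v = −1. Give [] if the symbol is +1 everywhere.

[2, 7, 11, 17]

(a, b) ≡ (187, -1309) mod (ℚ^×)²; places V = {2, 3, 7, 11, 17, ∞}.
(a,b)_2: α=4, β=-6; u≡3, v≡3 (mod 8); ε(u)ε(v)=1·1, αω(v)=4·1, βω(u)=-6·1; sum ≡ 1  ⇒  -1.
(a,b)_∞: sgn(187)=+, sgn(-1309)=−, so +1.
(a,b)_11: α=3, u≡10; β=1, v≡6 (mod 11); (10|11)=-1, (6|11)=-1; sign (−1)^1·-1^1·-1^3 = -1.
(a,b)_17: α=3, u≡10; β=1, v≡15 (mod 17); (10|17)=-1, (15|17)=+1; sign (−1)^0·-1^1·+1^3 = -1.
(a,b)_7: α=2, u≡5; β=-1, v≡2 (mod 7); (5|7)=-1, (2|7)=+1; sign (−1)^0·-1^-1·+1^2 = -1.
(a,b)_3: α=0, u≡1; β=6, v≡2 (mod 3); (1|3)=+1, (2|3)=-1; sign (−1)^0·+1^6·-1^0 = +1.
|Ram(187, -1309)| = 4, even; anisotropic at {2, 7, 11, 17}.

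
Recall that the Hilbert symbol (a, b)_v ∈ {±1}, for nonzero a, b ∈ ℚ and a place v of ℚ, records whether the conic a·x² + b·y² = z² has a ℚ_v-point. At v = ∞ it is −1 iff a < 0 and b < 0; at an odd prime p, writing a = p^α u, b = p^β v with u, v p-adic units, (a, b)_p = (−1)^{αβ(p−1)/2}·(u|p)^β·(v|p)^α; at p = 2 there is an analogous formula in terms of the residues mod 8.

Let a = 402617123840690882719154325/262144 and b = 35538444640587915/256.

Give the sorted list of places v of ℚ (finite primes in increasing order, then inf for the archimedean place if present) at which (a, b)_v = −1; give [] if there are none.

[3, 5, 13, 17, 29, 31]

Mod squares: a ≡ 596037, b ≡ 1235. Check v ∈ {∞, 2, 3, 5, 13, 17, 19, 29, 31}.
v=5: a=5^2·(≡2), b=5^1·(≡3) mod 5; (2|5)=-1, (3|5)=-1; (−1)^{2·1·2}·(-1)^1·(-1)^2 = -1.
v=19: a=19^2·(≡16), b=19^1·(≡13) mod 19; (16|19)=+1, (13|19)=-1; (−1)^{2·1·9}·(+1)^1·(-1)^2 = +1.
v=3: a=3^9·(≡1), b=3^6·(≡2) mod 3; (1|3)=+1, (2|3)=-1; (−1)^{9·6·1}·(+1)^6·(-1)^9 = -1.
v=31: a=31^3·(≡5), b=31^2·(≡11) mod 31; (5|31)=+1, (11|31)=-1; (−1)^{3·2·15}·(+1)^2·(-1)^3 = -1.
v=13: a=13^3·(≡7), b=13^3·(≡1) mod 13; (7|13)=-1, (1|13)=+1; (−1)^{3·3·6}·(-1)^3·(+1)^3 = -1.
v=29: a=29^3·(≡15), b=29^2·(≡18) mod 29; (15|29)=-1, (18|29)=-1; (−1)^{3·2·14}·(-1)^2·(-1)^3 = -1.
v=∞: 596037 > 0 and 1235 > 0  ⇒  (a,b)_∞ = +1.
v=2: v_2(a)=-18, v_2(b)=-8; units ≡ 5, 3 (mod 8); ε·ε+αω+βω = 0·1+-18·1+-8·1 ≡ 0  ⇒  (a,b)_2 = +1.
v=17: a=17^5·(≡3), b=17^2·(≡3) mod 17; (3|17)=-1, (3|17)=-1; (−1)^{5·2·8}·(-1)^2·(-1)^5 = -1.
|Ram(596037, 1235)| = 6, even; anisotropic at {3, 5, 13, 17, 29, 31}.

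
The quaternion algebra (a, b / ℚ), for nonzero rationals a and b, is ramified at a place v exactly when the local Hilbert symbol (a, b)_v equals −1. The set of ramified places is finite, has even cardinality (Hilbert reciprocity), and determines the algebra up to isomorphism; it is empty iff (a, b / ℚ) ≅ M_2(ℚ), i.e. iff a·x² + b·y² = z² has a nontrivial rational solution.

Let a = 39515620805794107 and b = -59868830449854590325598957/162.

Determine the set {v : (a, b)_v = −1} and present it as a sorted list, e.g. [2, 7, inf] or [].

[13, 17]

(a, b) ≡ (42347, -643994) mod (ℚ^×)²; places V = {2, 3, 13, 17, 31, 47, 53, ∞}.
(a,b)_31: α=2, u≡5; β=3, v≡21 (mod 31); (5|31)=+1, (21|31)=-1; sign (−1)^0·+1^3·-1^2 = +1.
(a,b)_17: α=3, u≡15; β=5, v≡12 (mod 17); (15|17)=+1, (12|17)=-1; sign (−1)^0·+1^5·-1^3 = -1.
(a,b)_47: α=3, u≡17; β=5, v≡39 (mod 47); (17|47)=+1, (39|47)=-1; sign (−1)^1·+1^5·-1^3 = +1.
(a,b)_2: α=0, β=-1; u≡3, v≡3 (mod 8); ε(u)ε(v)=1·1, αω(v)=0·1, βω(u)=-1·1; sum ≡ 0  ⇒  +1.
(a,b)_3: α=2, u≡2; β=-4, v≡1 (mod 3); (2|3)=-1, (1|3)=+1; sign (−1)^0·-1^-4·+1^2 = +1.
(a,b)_13: α=2, u≡6; β=3, v≡6 (mod 13); (6|13)=-1, (6|13)=-1; sign (−1)^0·-1^3·-1^2 = -1.
(a,b)_∞: sgn(42347)=+, sgn(-643994)=−, so +1.
(a,b)_53: α=1, u≡40; β=2, v≡9 (mod 53); (40|53)=+1, (9|53)=+1; sign (−1)^0·+1^2·+1^1 = +1.
|Ram(42347, -643994)| = 2, even; anisotropic at {13, 17}.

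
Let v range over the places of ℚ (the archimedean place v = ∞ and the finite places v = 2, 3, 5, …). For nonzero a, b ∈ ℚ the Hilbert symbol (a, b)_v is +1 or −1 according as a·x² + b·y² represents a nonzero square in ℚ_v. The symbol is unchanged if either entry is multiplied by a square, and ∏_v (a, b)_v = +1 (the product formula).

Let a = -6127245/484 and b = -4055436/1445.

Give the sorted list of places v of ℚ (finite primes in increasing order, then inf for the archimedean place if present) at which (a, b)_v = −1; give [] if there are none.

(a, b) ≡ (-5, -95) mod (ℚ^×)²; places V = {2, 3, 5, 7, 11, 17, 19, 41, ∞}.
(a,b)_7: α=0, u≡2; β=2, v≡6 (mod 7); (2|7)=+1, (6|7)=-1; sign (−1)^0·+1^2·-1^0 = +1.
(a,b)_17: α=0, u≡6; β=-2, v≡10 (mod 17); (6|17)=-1, (10|17)=-1; sign (−1)^0·-1^-2·-1^0 = +1.
(a,b)_11: α=-2, u≡2; β=2, v≡3 (mod 11); (2|11)=-1, (3|11)=+1; sign (−1)^0·-1^2·+1^-2 = +1.
(a,b)_3: α=6, u≡1; β=2, v≡1 (mod 3); (1|3)=+1, (1|3)=+1; sign (−1)^0·+1^2·+1^6 = +1.
(a,b)_2: α=-2, β=2; u≡3, v≡1 (mod 8); ε(u)ε(v)=1·0, αω(v)=-2·0, βω(u)=2·1; sum ≡ 0  ⇒  +1.
(a,b)_19: α=0, u≡3; β=1, v≡2 (mod 19); (3|19)=-1, (2|19)=-1; sign (−1)^0·-1^1·-1^0 = -1.
(a,b)_5: α=1, u≡4; β=-1, v≡1 (mod 5); (4|5)=+1, (1|5)=+1; sign (−1)^0·+1^-1·+1^1 = +1.
(a,b)_∞: sgn(-5)=−, sgn(-95)=−, so -1.
(a,b)_41: α=2, u≡20; β=0, v≡12 (mod 41); (20|41)=+1, (12|41)=-1; sign (−1)^0·+1^0·-1^2 = +1.
Ram(-5, -95) = {19, ∞}; no ℚ_19-point on the conic.

[19, inf]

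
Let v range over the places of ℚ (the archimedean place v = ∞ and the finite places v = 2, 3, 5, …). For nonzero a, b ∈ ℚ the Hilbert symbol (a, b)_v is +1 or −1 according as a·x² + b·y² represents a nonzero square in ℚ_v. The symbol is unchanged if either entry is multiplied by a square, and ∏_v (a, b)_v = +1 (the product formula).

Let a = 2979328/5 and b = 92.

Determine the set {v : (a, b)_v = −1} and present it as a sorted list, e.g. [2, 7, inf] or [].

Mod squares: a ≡ 110, b ≡ 23. Check v ∈ {∞, 2, 5, 11, 23}.
v=23: a=23^2·(≡4), b=23^1·(≡4) mod 23; (4|23)=+1, (4|23)=+1; (−1)^{2·1·11}·(+1)^1·(+1)^2 = +1.
v=∞: 110 > 0 and 23 > 0  ⇒  (a,b)_∞ = +1.
v=5: a=5^-1·(≡3), b=5^0·(≡2) mod 5; (3|5)=-1, (2|5)=-1; (−1)^{-1·0·2}·(-1)^0·(-1)^-1 = -1.
v=2: v_2(a)=9, v_2(b)=2; units ≡ 7, 7 (mod 8); ε·ε+αω+βω = 1·1+9·0+2·0 ≡ 1  ⇒  (a,b)_2 = -1.
v=11: a=11^1·(≡10), b=11^0·(≡4) mod 11; (10|11)=-1, (4|11)=+1; (−1)^{1·0·5}·(-1)^0·(+1)^1 = +1.
Ram(110, 23) = {2, 5}; no ℚ_2-point on the conic.

[2, 5]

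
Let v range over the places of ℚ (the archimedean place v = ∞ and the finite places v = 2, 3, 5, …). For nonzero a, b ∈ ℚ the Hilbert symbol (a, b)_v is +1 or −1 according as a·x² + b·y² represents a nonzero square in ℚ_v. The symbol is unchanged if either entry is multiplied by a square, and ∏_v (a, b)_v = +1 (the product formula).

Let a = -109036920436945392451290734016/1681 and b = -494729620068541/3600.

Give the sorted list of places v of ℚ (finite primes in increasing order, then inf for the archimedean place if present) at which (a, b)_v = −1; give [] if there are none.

(a, b) ≡ (-198679, -589) mod (ℚ^×)²; places V = {2, 3, 5, 11, 13, 17, 19, 29, 31, 37, 41, ∞}.
(a,b)_11: α=0, u≡1; β=2, v≡4 (mod 11); (1|11)=+1, (4|11)=+1; sign (−1)^0·+1^2·+1^0 = +1.
(a,b)_17: α=5, u≡4; β=2, v≡10 (mod 17); (4|17)=+1, (10|17)=-1; sign (−1)^0·+1^2·-1^5 = -1.
(a,b)_31: α=3, u≡20; β=1, v≡27 (mod 31); (20|31)=+1, (27|31)=-1; sign (−1)^1·+1^1·-1^3 = +1.
(a,b)_29: α=3, u≡28; β=2, v≡13 (mod 29); (28|29)=+1, (13|29)=+1; sign (−1)^0·+1^2·+1^3 = +1.
(a,b)_∞: sgn(-198679)=−, sgn(-589)=−, so -1.
(a,b)_41: α=-2, u≡17; β=0, v≡19 (mod 41); (17|41)=-1, (19|41)=-1; sign (−1)^0·-1^0·-1^-2 = +1.
(a,b)_2: α=6, β=-4; u≡1, v≡3 (mod 8); ε(u)ε(v)=0·1, αω(v)=6·1, βω(u)=-4·0; sum ≡ 0  ⇒  +1.
(a,b)_19: α=2, u≡7; β=1, v≡7 (mod 19); (7|19)=+1, (7|19)=+1; sign (−1)^0·+1^1·+1^2 = +1.
(a,b)_37: α=2, u≡28; β=0, v≡26 (mod 37); (28|37)=+1, (26|37)=+1; sign (−1)^0·+1^0·+1^2 = +1.
(a,b)_13: α=5, u≡11; β=4, v≡3 (mod 13); (11|13)=-1, (3|13)=+1; sign (−1)^0·-1^4·+1^5 = +1.
(a,b)_5: α=0, u≡4; β=-2, v≡1 (mod 5); (4|5)=+1, (1|5)=+1; sign (−1)^0·+1^-2·+1^0 = +1.
(a,b)_3: α=2, u≡2; β=-2, v≡2 (mod 3); (2|3)=-1, (2|3)=-1; sign (−1)^0·-1^-2·-1^2 = +1.
(-198679, -589 / ℚ) ramifies at {17, ∞}: a division algebra.

[17, inf]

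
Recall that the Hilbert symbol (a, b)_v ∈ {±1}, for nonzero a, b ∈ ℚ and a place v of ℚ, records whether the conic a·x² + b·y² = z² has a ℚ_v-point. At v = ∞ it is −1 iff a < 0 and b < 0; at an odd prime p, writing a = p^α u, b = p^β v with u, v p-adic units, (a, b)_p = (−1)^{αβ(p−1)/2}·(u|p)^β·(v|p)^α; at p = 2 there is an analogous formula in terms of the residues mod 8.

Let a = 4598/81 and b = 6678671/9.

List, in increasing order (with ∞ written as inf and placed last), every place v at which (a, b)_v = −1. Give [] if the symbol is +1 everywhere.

[2, 23]

(a, b) ≡ (38, 6678671) mod (ℚ^×)²; places V = {2, 3, 11, 17, 19, 23, 29, 31, ∞}.
(a,b)_∞: sgn(38)=+, sgn(6678671)=+, so +1.
(a,b)_23: α=0, u≡19; β=1, v≡13 (mod 23); (19|23)=-1, (13|23)=+1; sign (−1)^0·-1^1·+1^0 = -1.
(a,b)_11: α=2, u≡4; β=0, v≡6 (mod 11); (4|11)=+1, (6|11)=-1; sign (−1)^0·+1^0·-1^2 = +1.
(a,b)_31: α=0, u≡25; β=1, v≡30 (mod 31); (25|31)=+1, (30|31)=-1; sign (−1)^0·+1^1·-1^0 = +1.
(a,b)_17: α=0, u≡15; β=1, v≡3 (mod 17); (15|17)=+1, (3|17)=-1; sign (−1)^0·+1^1·-1^0 = +1.
(a,b)_19: α=1, u≡18; β=1, v≡1 (mod 19); (18|19)=-1, (1|19)=+1; sign (−1)^1·-1^1·+1^1 = +1.
(a,b)_29: α=0, u≡7; β=1, v≡14 (mod 29); (7|29)=+1, (14|29)=-1; sign (−1)^0·+1^1·-1^0 = +1.
(a,b)_2: α=1, β=0; u≡3, v≡7 (mod 8); ε(u)ε(v)=1·1, αω(v)=1·0, βω(u)=0·1; sum ≡ 1  ⇒  -1.
(a,b)_3: α=-4, u≡2; β=-2, v≡2 (mod 3); (2|3)=-1, (2|3)=-1; sign (−1)^0·-1^-2·-1^-4 = +1.
Ram(38, 6678671) = {2, 23}; no ℚ_2-point on the conic.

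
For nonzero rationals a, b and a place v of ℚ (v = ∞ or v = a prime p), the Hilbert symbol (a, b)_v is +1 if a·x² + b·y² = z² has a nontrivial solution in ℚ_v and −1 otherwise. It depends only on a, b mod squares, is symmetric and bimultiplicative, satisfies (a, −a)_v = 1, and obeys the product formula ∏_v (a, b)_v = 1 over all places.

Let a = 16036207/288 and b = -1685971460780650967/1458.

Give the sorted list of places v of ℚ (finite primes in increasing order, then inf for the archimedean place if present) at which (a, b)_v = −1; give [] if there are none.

[11, 41]

(a, b) ≡ (33374, -814) mod (ℚ^×)²; places V = {2, 3, 7, 11, 19, 29, 31, 37, 41, ∞}.
(a,b)_29: α=0, u≡5; β=2, v≡18 (mod 29); (5|29)=+1, (18|29)=-1; sign (−1)^0·+1^2·-1^0 = +1.
(a,b)_7: α=0, u≡5; β=2, v≡5 (mod 7); (5|7)=-1, (5|7)=-1; sign (−1)^0·-1^2·-1^0 = +1.
(a,b)_31: α=2, u≡1; β=0, v≡21 (mod 31); (1|31)=+1, (21|31)=-1; sign (−1)^0·+1^0·-1^2 = +1.
(a,b)_11: α=1, u≡9; β=3, v≡4 (mod 11); (9|11)=+1, (4|11)=+1; sign (−1)^1·+1^3·+1^1 = -1.
(a,b)_2: α=-5, β=-1; u≡7, v≡1 (mod 8); ε(u)ε(v)=1·0, αω(v)=-5·0, βω(u)=-1·0; sum ≡ 0  ⇒  +1.
(a,b)_∞: sgn(33374)=+, sgn(-814)=−, so +1.
(a,b)_37: α=1, u≡24; β=3, v≡5 (mod 37); (24|37)=-1, (5|37)=-1; sign (−1)^0·-1^3·-1^1 = +1.
(a,b)_3: α=-2, u≡2; β=-6, v≡2 (mod 3); (2|3)=-1, (2|3)=-1; sign (−1)^0·-1^-6·-1^-2 = +1.
(a,b)_41: α=1, u≡28; β=2, v≡7 (mod 41); (28|41)=-1, (7|41)=-1; sign (−1)^0·-1^2·-1^1 = -1.
(a,b)_19: α=0, u≡12; β=2, v≡15 (mod 19); (12|19)=-1, (15|19)=-1; sign (−1)^0·-1^2·-1^0 = +1.
|Ram(33374, -814)| = 2, even; anisotropic at {11, 41}.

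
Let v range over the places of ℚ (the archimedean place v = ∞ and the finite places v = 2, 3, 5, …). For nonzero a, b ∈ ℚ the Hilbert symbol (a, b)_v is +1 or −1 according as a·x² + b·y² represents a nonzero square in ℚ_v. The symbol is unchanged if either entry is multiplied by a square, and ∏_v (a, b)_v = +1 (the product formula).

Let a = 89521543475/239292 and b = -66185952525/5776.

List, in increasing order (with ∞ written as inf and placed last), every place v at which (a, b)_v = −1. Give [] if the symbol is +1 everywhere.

[23, 31]

Mod squares: a ≡ 9945637, b ≡ -667029. Check v ∈ {∞, 2, 3, 5, 7, 11, 13, 17, 19, 23, 29, 31, 37, 41}.
v=7: a=7^2·(≡1), b=7^2·(≡2) mod 7; (1|7)=+1, (2|7)=+1; (−1)^{2·2·3}·(+1)^2·(+1)^2 = +1.
v=5: a=5^2·(≡2), b=5^2·(≡4) mod 5; (2|5)=-1, (4|5)=+1; (−1)^{2·2·2}·(-1)^2·(+1)^2 = +1.
v=41: a=41^0·(≡33), b=41^1·(≡33) mod 41; (33|41)=+1, (33|41)=+1; (−1)^{0·1·20}·(+1)^1·(+1)^0 = +1.
v=13: a=13^3·(≡1), b=13^0·(≡12) mod 13; (1|13)=+1, (12|13)=+1; (−1)^{3·0·6}·(+1)^0·(+1)^3 = +1.
v=19: a=19^0·(≡6), b=19^-2·(≡16) mod 19; (6|19)=+1, (16|19)=+1; (−1)^{0·-2·9}·(+1)^-2·(+1)^0 = +1.
v=31: a=31^1·(≡8), b=31^0·(≡26) mod 31; (8|31)=+1, (26|31)=-1; (−1)^{1·0·15}·(+1)^0·(-1)^1 = -1.
v=17: a=17^-2·(≡15), b=17^1·(≡16) mod 17; (15|17)=+1, (16|17)=+1; (−1)^{-2·1·8}·(+1)^1·(+1)^-2 = +1.
v=2: v_2(a)=-2, v_2(b)=-4; units ≡ 5, 3 (mod 8); ε·ε+αω+βω = 0·1+-2·1+-4·1 ≡ 0  ⇒  (a,b)_2 = +1.
v=∞: 9945637 > 0 and -667029 < 0  ⇒  (a,b)_∞ = +1.
v=37: a=37^1·(≡36), b=37^0·(≡12) mod 37; (36|37)=+1, (12|37)=+1; (−1)^{1·0·18}·(+1)^0·(+1)^1 = +1.
v=3: a=3^-2·(≡1), b=3^5·(≡2) mod 3; (1|3)=+1, (2|3)=-1; (−1)^{-2·5·1}·(+1)^5·(-1)^-2 = +1.
v=23: a=23^-1·(≡22), b=23^0·(≡17) mod 23; (22|23)=-1, (17|23)=-1; (−1)^{-1·0·11}·(-1)^0·(-1)^-1 = -1.
v=11: a=11^0·(≡5), b=11^1·(≡9) mod 11; (5|11)=+1, (9|11)=+1; (−1)^{0·1·5}·(+1)^1·(+1)^0 = +1.
v=29: a=29^1·(≡20), b=29^1·(≡22) mod 29; (20|29)=+1, (22|29)=+1; (−1)^{1·1·14}·(+1)^1·(+1)^1 = +1.
|Ram(9945637, -667029)| = 2, even; anisotropic at {23, 31}.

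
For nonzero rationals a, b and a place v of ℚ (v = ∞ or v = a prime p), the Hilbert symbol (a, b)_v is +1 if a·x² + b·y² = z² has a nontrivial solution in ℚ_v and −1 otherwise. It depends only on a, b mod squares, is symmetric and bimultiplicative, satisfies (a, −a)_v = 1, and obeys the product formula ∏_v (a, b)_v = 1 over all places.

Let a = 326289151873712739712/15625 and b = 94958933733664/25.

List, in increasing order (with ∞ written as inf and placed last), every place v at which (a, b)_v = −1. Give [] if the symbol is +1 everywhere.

(a, b) ≡ (140998, 14674) mod (ℚ^×)²; places V = {2, 5, 7, 11, 13, 17, 23, 29, ∞}.
(a,b)_2: α=7, β=5; u≡3, v≡1 (mod 8); ε(u)ε(v)=1·0, αω(v)=7·0, βω(u)=5·1; sum ≡ 1  ⇒  -1.
(a,b)_17: α=3, u≡16; β=2, v≡5 (mod 17); (16|17)=+1, (5|17)=-1; sign (−1)^0·+1^2·-1^3 = -1.
(a,b)_5: α=-6, u≡2; β=-2, v≡4 (mod 5); (2|5)=-1, (4|5)=+1; sign (−1)^0·-1^-2·+1^-6 = +1.
(a,b)_29: α=1, u≡14; β=1, v≡16 (mod 29); (14|29)=-1, (16|29)=+1; sign (−1)^0·-1^1·+1^1 = -1.
(a,b)_23: α=2, u≡3; β=1, v≡22 (mod 23); (3|23)=+1, (22|23)=-1; sign (−1)^0·+1^1·-1^2 = +1.
(a,b)_11: α=1, u≡3; β=1, v≡1 (mod 11); (3|11)=+1, (1|11)=+1; sign (−1)^1·+1^1·+1^1 = -1.
(a,b)_7: α=2, u≡4; β=2, v≡2 (mod 7); (4|7)=+1, (2|7)=+1; sign (−1)^0·+1^2·+1^2 = +1.
(a,b)_13: α=7, u≡1; β=4, v≡10 (mod 13); (1|13)=+1, (10|13)=+1; sign (−1)^0·+1^4·+1^7 = +1.
(a,b)_∞: sgn(140998)=+, sgn(14674)=+, so +1.
Ram(140998, 14674) = {2, 11, 17, 29}; no ℚ_2-point on the conic.

[2, 11, 17, 29]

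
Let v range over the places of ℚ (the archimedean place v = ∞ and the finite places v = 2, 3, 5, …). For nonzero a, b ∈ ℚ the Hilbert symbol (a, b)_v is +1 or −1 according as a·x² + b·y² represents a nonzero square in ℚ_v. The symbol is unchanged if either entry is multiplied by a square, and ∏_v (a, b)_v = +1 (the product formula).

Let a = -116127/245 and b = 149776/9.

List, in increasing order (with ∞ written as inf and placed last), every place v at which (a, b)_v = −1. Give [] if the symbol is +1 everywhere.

[11, 17, 23, 37]

(a, b) ≡ (-64515, 9361) mod (ℚ^×)²; places V = {2, 3, 5, 7, 11, 17, 23, 37, ∞}.
(a,b)_11: α=1, u≡1; β=1, v≡1 (mod 11); (1|11)=+1, (1|11)=+1; sign (−1)^1·+1^1·+1^1 = -1.
(a,b)_3: α=3, u≡2; β=-2, v≡1 (mod 3); (2|3)=-1, (1|3)=+1; sign (−1)^0·-1^-2·+1^3 = +1.
(a,b)_7: α=-2, u≡2; β=0, v≡2 (mod 7); (2|7)=+1, (2|7)=+1; sign (−1)^0·+1^0·+1^-2 = +1.
(a,b)_∞: sgn(-64515)=−, sgn(9361)=+, so +1.
(a,b)_2: α=0, β=4; u≡5, v≡1 (mod 8); ε(u)ε(v)=0·0, αω(v)=0·0, βω(u)=4·1; sum ≡ 0  ⇒  +1.
(a,b)_5: α=-1, u≡2; β=0, v≡4 (mod 5); (2|5)=-1, (4|5)=+1; sign (−1)^0·-1^0·+1^-1 = +1.
(a,b)_23: α=1, u≡13; β=1, v≡8 (mod 23); (13|23)=+1, (8|23)=+1; sign (−1)^1·+1^1·+1^1 = -1.
(a,b)_37: α=0, u≡20; β=1, v≡14 (mod 37); (20|37)=-1, (14|37)=-1; sign (−1)^0·-1^1·-1^0 = -1.
(a,b)_17: α=1, u≡15; β=0, v≡12 (mod 17); (15|17)=+1, (12|17)=-1; sign (−1)^0·+1^0·-1^1 = -1.
Ram(-64515, 9361) = {11, 17, 23, 37}; no ℚ_11-point on the conic.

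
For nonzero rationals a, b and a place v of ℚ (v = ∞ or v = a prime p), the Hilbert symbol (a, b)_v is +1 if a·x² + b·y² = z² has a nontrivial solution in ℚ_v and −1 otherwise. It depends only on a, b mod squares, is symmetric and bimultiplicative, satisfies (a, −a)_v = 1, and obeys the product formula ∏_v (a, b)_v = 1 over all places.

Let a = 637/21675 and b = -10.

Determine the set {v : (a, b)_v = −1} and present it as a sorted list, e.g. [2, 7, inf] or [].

(a, b) ≡ (39, -10) mod (ℚ^×)²; places V = {2, 3, 5, 7, 13, 17, ∞}.
(a,b)_3: α=-1, u≡1; β=0, v≡2 (mod 3); (1|3)=+1, (2|3)=-1; sign (−1)^0·+1^0·-1^-1 = -1.
(a,b)_17: α=-2, u≡6; β=0, v≡7 (mod 17); (6|17)=-1, (7|17)=-1; sign (−1)^0·-1^0·-1^-2 = +1.
(a,b)_5: α=-2, u≡1; β=1, v≡3 (mod 5); (1|5)=+1, (3|5)=-1; sign (−1)^0·+1^1·-1^-2 = +1.
(a,b)_7: α=2, u≡2; β=0, v≡4 (mod 7); (2|7)=+1, (4|7)=+1; sign (−1)^0·+1^0·+1^2 = +1.
(a,b)_13: α=1, u≡9; β=0, v≡3 (mod 13); (9|13)=+1, (3|13)=+1; sign (−1)^0·+1^0·+1^1 = +1.
(a,b)_2: α=0, β=1; u≡7, v≡3 (mod 8); ε(u)ε(v)=1·1, αω(v)=0·1, βω(u)=1·0; sum ≡ 1  ⇒  -1.
(a,b)_∞: sgn(39)=+, sgn(-10)=−, so +1.
Ram(39, -10) = {2, 3}; no ℚ_2-point on the conic.

[2, 3]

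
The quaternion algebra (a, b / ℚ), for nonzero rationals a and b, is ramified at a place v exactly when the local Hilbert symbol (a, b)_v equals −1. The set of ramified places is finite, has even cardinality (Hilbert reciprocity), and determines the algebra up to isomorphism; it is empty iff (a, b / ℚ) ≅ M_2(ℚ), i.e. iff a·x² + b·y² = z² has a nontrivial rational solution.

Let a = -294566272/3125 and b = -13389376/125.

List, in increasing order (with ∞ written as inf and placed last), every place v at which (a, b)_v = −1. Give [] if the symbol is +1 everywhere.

(a, b) ≡ (-190190, -8645) mod (ℚ^×)²; places V = {2, 5, 7, 11, 13, 19, ∞}.
(a,b)_11: α=3, u≡8; β=2, v≡1 (mod 11); (8|11)=-1, (1|11)=+1; sign (−1)^0·-1^2·+1^3 = +1.
(a,b)_13: α=1, u≡6; β=1, v≡8 (mod 13); (6|13)=-1, (8|13)=-1; sign (−1)^0·-1^1·-1^1 = +1.
(a,b)_7: α=1, u≡1; β=1, v≡4 (mod 7); (1|7)=+1, (4|7)=+1; sign (−1)^1·+1^1·+1^1 = -1.
(a,b)_∞: sgn(-190190)=−, sgn(-8645)=−, so -1.
(a,b)_19: α=1, u≡2; β=1, v≡4 (mod 19); (2|19)=-1, (4|19)=+1; sign (−1)^1·-1^1·+1^1 = +1.
(a,b)_5: α=-5, u≡3; β=-3, v≡4 (mod 5); (3|5)=-1, (4|5)=+1; sign (−1)^0·-1^-3·+1^-5 = -1.
(a,b)_2: α=7, β=6; u≡1, v≡3 (mod 8); ε(u)ε(v)=0·1, αω(v)=7·1, βω(u)=6·0; sum ≡ 1  ⇒  -1.
Ram(-190190, -8645) = {2, 5, 7, ∞}; no ℚ_2-point on the conic.

[2, 5, 7, inf]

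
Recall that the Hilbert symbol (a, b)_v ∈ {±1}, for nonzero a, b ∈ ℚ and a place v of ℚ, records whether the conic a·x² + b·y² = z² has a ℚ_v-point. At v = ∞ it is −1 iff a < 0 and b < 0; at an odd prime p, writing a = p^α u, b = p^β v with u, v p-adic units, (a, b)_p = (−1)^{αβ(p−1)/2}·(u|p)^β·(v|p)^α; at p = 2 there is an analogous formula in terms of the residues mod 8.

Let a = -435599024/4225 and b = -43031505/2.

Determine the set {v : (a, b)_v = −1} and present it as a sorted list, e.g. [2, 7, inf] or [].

[2, 11, 29, inf]

Mod squares: a ≡ -11339, b ≡ -162690. Check v ∈ {∞, 2, 3, 5, 7, 11, 13, 17, 23, 29}.
v=23: a=23^1·(≡2), b=23^2·(≡3) mod 23; (2|23)=+1, (3|23)=+1; (−1)^{1·2·11}·(+1)^2·(+1)^1 = +1.
v=7: a=7^4·(≡4), b=7^0·(≡4) mod 7; (4|7)=+1, (4|7)=+1; (−1)^{4·0·3}·(+1)^0·(+1)^4 = +1.
v=13: a=13^-2·(≡3), b=13^0·(≡8) mod 13; (3|13)=+1, (8|13)=-1; (−1)^{-2·0·6}·(+1)^0·(-1)^-2 = +1.
v=5: a=5^-2·(≡4), b=5^1·(≡2) mod 5; (4|5)=+1, (2|5)=-1; (−1)^{-2·1·2}·(+1)^1·(-1)^-2 = +1.
v=3: a=3^0·(≡1), b=3^1·(≡1) mod 3; (1|3)=+1, (1|3)=+1; (−1)^{0·1·1}·(+1)^1·(+1)^0 = +1.
v=2: v_2(a)=4, v_2(b)=-1; units ≡ 5, 7 (mod 8); ε·ε+αω+βω = 0·1+4·0+-1·1 ≡ 1  ⇒  (a,b)_2 = -1.
v=17: a=17^1·(≡15), b=17^1·(≡9) mod 17; (15|17)=+1, (9|17)=+1; (−1)^{1·1·8}·(+1)^1·(+1)^1 = +1.
v=11: a=11^0·(≡8), b=11^1·(≡4) mod 11; (8|11)=-1, (4|11)=+1; (−1)^{0·1·5}·(-1)^1·(+1)^0 = -1.
v=∞: -11339 < 0 and -162690 < 0  ⇒  (a,b)_∞ = -1.
v=29: a=29^1·(≡15), b=29^1·(≡28) mod 29; (15|29)=-1, (28|29)=+1; (−1)^{1·1·14}·(-1)^1·(+1)^1 = -1.
Ram(-11339, -162690) = {2, 11, 29, ∞}; no ℚ_2-point on the conic.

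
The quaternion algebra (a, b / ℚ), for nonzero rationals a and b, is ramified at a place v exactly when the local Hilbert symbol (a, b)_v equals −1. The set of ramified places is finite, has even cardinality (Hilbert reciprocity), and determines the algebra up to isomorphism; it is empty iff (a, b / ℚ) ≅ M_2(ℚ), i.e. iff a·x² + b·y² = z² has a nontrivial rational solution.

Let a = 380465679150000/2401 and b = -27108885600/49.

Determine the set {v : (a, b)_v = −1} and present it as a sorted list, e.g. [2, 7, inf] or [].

[2, 43]

Mod squares: a ≡ 115, b ≡ -92966. Check v ∈ {∞, 2, 3, 5, 7, 23, 43, 47}.
v=3: a=3^4·(≡1), b=3^6·(≡1) mod 3; (1|3)=+1, (1|3)=+1; (−1)^{4·6·1}·(+1)^6·(+1)^4 = +1.
v=23: a=23^1·(≡22), b=23^1·(≡12) mod 23; (22|23)=-1, (12|23)=+1; (−1)^{1·1·11}·(-1)^1·(+1)^1 = +1.
v=∞: 115 > 0 and -92966 < 0  ⇒  (a,b)_∞ = +1.
v=7: a=7^-4·(≡3), b=7^-2·(≡1) mod 7; (3|7)=-1, (1|7)=+1; (−1)^{-4·-2·3}·(-1)^-2·(+1)^-4 = +1.
v=5: a=5^5·(≡3), b=5^2·(≡4) mod 5; (3|5)=-1, (4|5)=+1; (−1)^{5·2·2}·(-1)^2·(+1)^5 = +1.
v=2: v_2(a)=4, v_2(b)=5; units ≡ 3, 5 (mod 8); ε·ε+αω+βω = 1·0+4·1+5·1 ≡ 1  ⇒  (a,b)_2 = -1.
v=47: a=47^2·(≡27), b=47^1·(≡23) mod 47; (27|47)=+1, (23|47)=-1; (−1)^{2·1·23}·(+1)^1·(-1)^2 = +1.
v=43: a=43^2·(≡30), b=43^1·(≡9) mod 43; (30|43)=-1, (9|43)=+1; (−1)^{2·1·21}·(-1)^1·(+1)^2 = -1.
|Ram(115, -92966)| = 2, even; anisotropic at {2, 43}.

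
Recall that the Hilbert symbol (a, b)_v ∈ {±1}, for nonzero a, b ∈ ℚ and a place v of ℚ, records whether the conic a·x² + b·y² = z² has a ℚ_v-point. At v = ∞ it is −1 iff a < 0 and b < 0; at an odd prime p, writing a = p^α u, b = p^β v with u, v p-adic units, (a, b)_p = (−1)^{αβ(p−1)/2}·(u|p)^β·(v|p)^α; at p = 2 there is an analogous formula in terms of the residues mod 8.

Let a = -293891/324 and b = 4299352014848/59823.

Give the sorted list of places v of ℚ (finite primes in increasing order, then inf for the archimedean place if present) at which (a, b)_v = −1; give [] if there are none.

Mod squares: a ≡ -1739, b ≡ 16718746. Check v ∈ {∞, 2, 3, 11, 13, 17, 19, 23, 37, 47}.
v=17: a=17^0·(≡5), b=17^-2·(≡11) mod 17; (5|17)=-1, (11|17)=-1; (−1)^{0·-2·8}·(-1)^-2·(-1)^0 = +1.
v=37: a=37^1·(≡11), b=37^1·(≡29) mod 37; (11|37)=+1, (29|37)=-1; (−1)^{1·1·18}·(+1)^1·(-1)^1 = -1.
v=2: v_2(a)=-2, v_2(b)=15; units ≡ 5, 5 (mod 8); ε·ε+αω+βω = 0·0+-2·1+15·1 ≡ 1  ⇒  (a,b)_2 = -1.
v=11: a=11^0·(≡8), b=11^1·(≡1) mod 11; (8|11)=-1, (1|11)=+1; (−1)^{0·1·5}·(-1)^1·(+1)^0 = -1.
v=∞: -1739 < 0 and 16718746 > 0  ⇒  (a,b)_∞ = +1.
v=13: a=13^2·(≡10), b=13^0·(≡2) mod 13; (10|13)=+1, (2|13)=-1; (−1)^{2·0·6}·(+1)^0·(-1)^2 = +1.
v=23: a=23^0·(≡13), b=23^-1·(≡19) mod 23; (13|23)=+1, (19|23)=-1; (−1)^{0·-1·11}·(+1)^-1·(-1)^0 = +1.
v=47: a=47^1·(≡38), b=47^1·(≡40) mod 47; (38|47)=-1, (40|47)=-1; (−1)^{1·1·23}·(-1)^1·(-1)^1 = -1.
v=19: a=19^0·(≡1), b=19^3·(≡6) mod 19; (1|19)=+1, (6|19)=+1; (−1)^{0·3·9}·(+1)^3·(+1)^0 = +1.
v=3: a=3^-4·(≡1), b=3^-2·(≡1) mod 3; (1|3)=+1, (1|3)=+1; (−1)^{-4·-2·1}·(+1)^-2·(+1)^-4 = +1.
|Ram(-1739, 16718746)| = 4, even; anisotropic at {2, 11, 37, 47}.

[2, 11, 37, 47]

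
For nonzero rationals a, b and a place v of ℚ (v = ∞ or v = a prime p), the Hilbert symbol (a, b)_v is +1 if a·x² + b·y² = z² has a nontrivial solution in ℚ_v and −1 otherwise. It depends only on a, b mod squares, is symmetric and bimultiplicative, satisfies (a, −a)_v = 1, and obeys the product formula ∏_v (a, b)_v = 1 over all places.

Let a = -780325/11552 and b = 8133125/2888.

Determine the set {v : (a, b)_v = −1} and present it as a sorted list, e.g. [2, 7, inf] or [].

[11, 13]

Mod squares: a ≡ -26, b ≡ 154. Check v ∈ {∞, 2, 5, 7, 11, 13, 19}.
v=11: a=11^0·(≡2), b=11^1·(≡9) mod 11; (2|11)=-1, (9|11)=+1; (−1)^{0·1·5}·(-1)^1·(+1)^0 = -1.
v=5: a=5^2·(≡1), b=5^4·(≡1) mod 5; (1|5)=+1, (1|5)=+1; (−1)^{2·4·2}·(+1)^4·(+1)^2 = +1.
v=7: a=7^4·(≡2), b=7^1·(≡2) mod 7; (2|7)=+1, (2|7)=+1; (−1)^{4·1·3}·(+1)^1·(+1)^4 = +1.
v=19: a=19^-2·(≡15), b=19^-2·(≡10) mod 19; (15|19)=-1, (10|19)=-1; (−1)^{-2·-2·9}·(-1)^-2·(-1)^-2 = +1.
v=2: v_2(a)=-5, v_2(b)=-3; units ≡ 3, 5 (mod 8); ε·ε+αω+βω = 1·0+-5·1+-3·1 ≡ 0  ⇒  (a,b)_2 = +1.
v=13: a=13^1·(≡6), b=13^2·(≡6) mod 13; (6|13)=-1, (6|13)=-1; (−1)^{1·2·6}·(-1)^2·(-1)^1 = -1.
v=∞: -26 < 0 and 154 > 0  ⇒  (a,b)_∞ = +1.
Ram(-26, 154) = {11, 13}; no ℚ_11-point on the conic.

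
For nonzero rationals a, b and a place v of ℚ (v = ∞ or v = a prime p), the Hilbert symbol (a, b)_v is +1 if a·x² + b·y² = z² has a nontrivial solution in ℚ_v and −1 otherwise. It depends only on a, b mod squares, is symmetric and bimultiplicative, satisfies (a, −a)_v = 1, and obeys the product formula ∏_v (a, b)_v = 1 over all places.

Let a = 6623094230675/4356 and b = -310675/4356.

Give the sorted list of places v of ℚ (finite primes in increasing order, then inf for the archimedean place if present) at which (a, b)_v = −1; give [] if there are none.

[37, 43]

Mod squares: a ≡ 916691243, b ≡ -43. Check v ∈ {∞, 2, 3, 5, 11, 13, 17, 23, 37, 41, 43, 47}.
v=17: a=17^2·(≡10), b=17^2·(≡16) mod 17; (10|17)=-1, (16|17)=+1; (−1)^{2·2·8}·(-1)^2·(+1)^2 = +1.
v=41: a=41^1·(≡31), b=41^0·(≡31) mod 41; (31|41)=+1, (31|41)=+1; (−1)^{1·0·20}·(+1)^0·(+1)^1 = +1.
v=47: a=47^1·(≡36), b=47^0·(≡16) mod 47; (36|47)=+1, (16|47)=+1; (−1)^{1·0·23}·(+1)^0·(+1)^1 = +1.
v=3: a=3^-2·(≡2), b=3^-2·(≡2) mod 3; (2|3)=-1, (2|3)=-1; (−1)^{-2·-2·1}·(-1)^-2·(-1)^-2 = +1.
v=2: v_2(a)=-2, v_2(b)=-2; units ≡ 3, 5 (mod 8); ε·ε+αω+βω = 1·0+-2·1+-2·1 ≡ 0  ⇒  (a,b)_2 = +1.
v=37: a=37^1·(≡20), b=37^0·(≡6) mod 37; (20|37)=-1, (6|37)=-1; (−1)^{1·0·18}·(-1)^0·(-1)^1 = -1.
v=∞: 916691243 > 0 and -43 < 0  ⇒  (a,b)_∞ = +1.
v=13: a=13^1·(≡5), b=13^0·(≡12) mod 13; (5|13)=-1, (12|13)=+1; (−1)^{1·0·6}·(-1)^0·(+1)^1 = +1.
v=11: a=11^-2·(≡7), b=11^-2·(≡3) mod 11; (7|11)=-1, (3|11)=+1; (−1)^{-2·-2·5}·(-1)^-2·(+1)^-2 = +1.
v=23: a=23^1·(≡13), b=23^0·(≡1) mod 23; (13|23)=+1, (1|23)=+1; (−1)^{1·0·11}·(+1)^0·(+1)^1 = +1.
v=5: a=5^2·(≡2), b=5^2·(≡3) mod 5; (2|5)=-1, (3|5)=-1; (−1)^{2·2·2}·(-1)^2·(-1)^2 = +1.
v=43: a=43^1·(≡29), b=43^1·(≡33) mod 43; (29|43)=-1, (33|43)=-1; (−1)^{1·1·21}·(-1)^1·(-1)^1 = -1.
Ram(916691243, -43) = {37, 43}; no ℚ_37-point on the conic.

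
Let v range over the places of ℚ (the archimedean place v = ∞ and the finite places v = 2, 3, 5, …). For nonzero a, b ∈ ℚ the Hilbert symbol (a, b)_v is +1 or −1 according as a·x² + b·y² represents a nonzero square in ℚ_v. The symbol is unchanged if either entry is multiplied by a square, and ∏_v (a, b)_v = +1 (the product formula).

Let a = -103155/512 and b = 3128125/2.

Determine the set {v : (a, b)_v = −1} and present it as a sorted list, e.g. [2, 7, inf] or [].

(a, b) ≡ (-390, 10010) mod (ℚ^×)²; places V = {2, 3, 5, 7, 11, 13, 23, ∞}.
(a,b)_13: α=1, u≡12; β=1, v≡4 (mod 13); (12|13)=+1, (4|13)=+1; sign (−1)^0·+1^1·+1^1 = +1.
(a,b)_11: α=0, u≡6; β=1, v≡7 (mod 11); (6|11)=-1, (7|11)=-1; sign (−1)^0·-1^1·-1^0 = -1.
(a,b)_2: α=-9, β=-1; u≡5, v≡5 (mod 8); ε(u)ε(v)=0·0, αω(v)=-9·1, βω(u)=-1·1; sum ≡ 0  ⇒  +1.
(a,b)_7: α=0, u≡4; β=1, v≡1 (mod 7); (4|7)=+1, (1|7)=+1; sign (−1)^0·+1^1·+1^0 = +1.
(a,b)_3: α=1, u≡2; β=0, v≡2 (mod 3); (2|3)=-1, (2|3)=-1; sign (−1)^0·-1^0·-1^1 = -1.
(a,b)_23: α=2, u≡2; β=0, v≡5 (mod 23); (2|23)=+1, (5|23)=-1; sign (−1)^0·+1^0·-1^2 = +1.
(a,b)_∞: sgn(-390)=−, sgn(10010)=+, so +1.
(a,b)_5: α=1, u≡2; β=5, v≡3 (mod 5); (2|5)=-1, (3|5)=-1; sign (−1)^0·-1^5·-1^1 = +1.
(-390, 10010 / ℚ) ramifies at {3, 11}: a division algebra.

[3, 11]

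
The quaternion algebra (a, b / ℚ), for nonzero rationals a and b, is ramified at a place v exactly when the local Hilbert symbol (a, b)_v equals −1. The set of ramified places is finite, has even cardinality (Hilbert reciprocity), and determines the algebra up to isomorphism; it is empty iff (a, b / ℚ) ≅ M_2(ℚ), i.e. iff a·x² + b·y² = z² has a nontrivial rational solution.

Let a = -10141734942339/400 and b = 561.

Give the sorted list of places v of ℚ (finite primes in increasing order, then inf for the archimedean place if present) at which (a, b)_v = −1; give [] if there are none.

Mod squares: a ≡ -1716099, b ≡ 561. Check v ∈ {∞, 2, 3, 5, 7, 11, 13, 17, 19, 23}.
v=13: a=13^2·(≡6), b=13^0·(≡2) mod 13; (6|13)=-1, (2|13)=-1; (−1)^{2·0·6}·(-1)^0·(-1)^2 = +1.
v=5: a=5^-2·(≡1), b=5^0·(≡1) mod 5; (1|5)=+1, (1|5)=+1; (−1)^{-2·0·2}·(+1)^0·(+1)^-2 = +1.
v=2: v_2(a)=-4, v_2(b)=0; units ≡ 5, 1 (mod 8); ε·ε+αω+βω = 0·0+-4·0+0·1 ≡ 0  ⇒  (a,b)_2 = +1.
v=17: a=17^3·(≡4), b=17^1·(≡16) mod 17; (4|17)=+1, (16|17)=+1; (−1)^{3·1·8}·(+1)^1·(+1)^3 = +1.
v=∞: -1716099 < 0 and 561 > 0  ⇒  (a,b)_∞ = +1.
v=19: a=19^1·(≡5), b=19^0·(≡10) mod 19; (5|19)=+1, (10|19)=-1; (−1)^{1·0·9}·(+1)^0·(-1)^1 = -1.
v=11: a=11^3·(≡1), b=11^1·(≡7) mod 11; (1|11)=+1, (7|11)=-1; (−1)^{3·1·5}·(+1)^1·(-1)^3 = +1.
v=23: a=23^1·(≡15), b=23^0·(≡9) mod 23; (15|23)=-1, (9|23)=+1; (−1)^{1·0·11}·(-1)^0·(+1)^1 = +1.
v=7: a=7^1·(≡2), b=7^0·(≡1) mod 7; (2|7)=+1, (1|7)=+1; (−1)^{1·0·3}·(+1)^0·(+1)^1 = +1.
v=3: a=3^1·(≡1), b=3^1·(≡1) mod 3; (1|3)=+1, (1|3)=+1; (−1)^{1·1·1}·(+1)^1·(+1)^1 = -1.
(-1716099, 561 / ℚ) ramifies at {3, 19}: a division algebra.

[3, 19]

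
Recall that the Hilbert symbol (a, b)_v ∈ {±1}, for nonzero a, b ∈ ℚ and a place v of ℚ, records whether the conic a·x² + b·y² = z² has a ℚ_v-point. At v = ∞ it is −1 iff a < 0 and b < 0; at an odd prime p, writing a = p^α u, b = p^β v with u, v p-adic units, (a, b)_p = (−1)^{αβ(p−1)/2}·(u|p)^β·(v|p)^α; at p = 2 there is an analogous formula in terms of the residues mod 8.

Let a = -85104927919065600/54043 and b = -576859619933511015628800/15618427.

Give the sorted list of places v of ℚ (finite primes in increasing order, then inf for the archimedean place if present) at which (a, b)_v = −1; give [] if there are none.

[7, 17, 19, inf]

(a, b) ≡ (-49742, -7854) mod (ℚ^×)²; places V = {2, 3, 5, 7, 11, 13, 17, 19, ∞}.
(a,b)_∞: sgn(-49742)=−, sgn(-7854)=−, so -1.
(a,b)_13: α=4, u≡9; β=6, v≡7 (mod 13); (9|13)=+1, (7|13)=-1; sign (−1)^0·+1^6·-1^4 = +1.
(a,b)_11: α=-1, u≡10; β=-1, v≡9 (mod 11); (10|11)=-1, (9|11)=+1; sign (−1)^1·-1^-1·+1^-1 = +1.
(a,b)_2: α=9, β=15; u≡1, v≡1 (mod 8); ε(u)ε(v)=0·0, αω(v)=9·0, βω(u)=15·0; sum ≡ 0  ⇒  +1.
(a,b)_17: α=-3, u≡13; β=-5, v≡12 (mod 17); (13|17)=+1, (12|17)=-1; sign (−1)^0·+1^-5·-1^-3 = -1.
(a,b)_5: α=2, u≡2; β=2, v≡4 (mod 5); (2|5)=-1, (4|5)=+1; sign (−1)^0·-1^2·+1^2 = +1.
(a,b)_7: α=5, u≡5; β=7, v≡6 (mod 7); (5|7)=-1, (6|7)=-1; sign (−1)^1·-1^7·-1^5 = -1.
(a,b)_19: α=1, u≡17; β=0, v≡15 (mod 19); (17|19)=+1, (15|19)=-1; sign (−1)^0·+1^0·-1^1 = -1.
(a,b)_3: α=6, u≡1; β=11, v≡1 (mod 3); (1|3)=+1, (1|3)=+1; sign (−1)^0·+1^11·+1^6 = +1.
Ram(-49742, -7854) = {7, 17, 19, ∞}; no ℚ_7-point on the conic.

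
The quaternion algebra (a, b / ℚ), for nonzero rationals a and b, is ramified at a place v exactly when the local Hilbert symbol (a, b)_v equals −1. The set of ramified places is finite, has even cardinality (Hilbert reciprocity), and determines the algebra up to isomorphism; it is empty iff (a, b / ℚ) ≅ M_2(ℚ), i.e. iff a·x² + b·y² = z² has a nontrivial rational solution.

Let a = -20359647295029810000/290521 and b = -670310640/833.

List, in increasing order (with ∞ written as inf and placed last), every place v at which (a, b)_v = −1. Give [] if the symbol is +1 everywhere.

[17, 29, 41, inf]

Mod squares: a ≡ -29, b ≡ -10455. Check v ∈ {∞, 2, 3, 5, 7, 11, 17, 29, 41}.
v=3: a=3^10·(≡1), b=3^5·(≡1) mod 3; (1|3)=+1, (1|3)=+1; (−1)^{10·5·1}·(+1)^5·(+1)^10 = +1.
v=7: a=7^-4·(≡6), b=7^-2·(≡5) mod 7; (6|7)=-1, (5|7)=-1; (−1)^{-4·-2·3}·(-1)^-2·(-1)^-4 = +1.
v=5: a=5^4·(≡4), b=5^1·(≡4) mod 5; (4|5)=+1, (4|5)=+1; (−1)^{4·1·2}·(+1)^1·(+1)^4 = +1.
v=41: a=41^2·(≡38), b=41^1·(≡25) mod 41; (38|41)=-1, (25|41)=+1; (−1)^{2·1·20}·(-1)^1·(+1)^2 = -1.
v=17: a=17^0·(≡7), b=17^-1·(≡14) mod 17; (7|17)=-1, (14|17)=-1; (−1)^{0·-1·8}·(-1)^-1·(-1)^0 = -1.
v=29: a=29^5·(≡25), b=29^2·(≡15) mod 29; (25|29)=+1, (15|29)=-1; (−1)^{5·2·14}·(+1)^2·(-1)^5 = -1.
v=2: v_2(a)=4, v_2(b)=4; units ≡ 3, 1 (mod 8); ε·ε+αω+βω = 1·0+4·0+4·1 ≡ 0  ⇒  (a,b)_2 = +1.
v=∞: -29 < 0 and -10455 < 0  ⇒  (a,b)_∞ = -1.
v=11: a=11^-2·(≡3), b=11^0·(≡7) mod 11; (3|11)=+1, (7|11)=-1; (−1)^{-2·0·5}·(+1)^0·(-1)^-2 = +1.
(-29, -10455 / ℚ) ramifies at {17, 29, 41, ∞}: a division algebra.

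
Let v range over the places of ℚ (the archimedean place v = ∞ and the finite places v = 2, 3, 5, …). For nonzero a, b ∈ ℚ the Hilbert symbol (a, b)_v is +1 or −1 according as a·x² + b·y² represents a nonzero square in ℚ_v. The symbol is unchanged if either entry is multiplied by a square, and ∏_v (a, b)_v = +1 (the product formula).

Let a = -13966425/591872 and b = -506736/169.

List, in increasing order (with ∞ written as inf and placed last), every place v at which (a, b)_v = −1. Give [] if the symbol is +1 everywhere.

[3, 17, 19, inf]

Mod squares: a ≡ -114, b ≡ -391. Check v ∈ {∞, 2, 3, 5, 11, 13, 17, 19, 23}.
v=∞: -114 < 0 and -391 < 0  ⇒  (a,b)_∞ = -1.
v=19: a=19^1·(≡18), b=19^0·(≡3) mod 19; (18|19)=-1, (3|19)=-1; (−1)^{1·0·9}·(-1)^0·(-1)^1 = -1.
v=23: a=23^0·(≡2), b=23^1·(≡6) mod 23; (2|23)=+1, (6|23)=+1; (−1)^{0·1·11}·(+1)^1·(+1)^0 = +1.
v=17: a=17^-2·(≡14), b=17^1·(≡7) mod 17; (14|17)=-1, (7|17)=-1; (−1)^{-2·1·8}·(-1)^1·(-1)^-2 = -1.
v=3: a=3^5·(≡1), b=3^4·(≡2) mod 3; (1|3)=+1, (2|3)=-1; (−1)^{5·4·1}·(+1)^4·(-1)^5 = -1.
v=2: v_2(a)=-11, v_2(b)=4; units ≡ 7, 1 (mod 8); ε·ε+αω+βω = 1·0+-11·0+4·0 ≡ 0  ⇒  (a,b)_2 = +1.
v=13: a=13^0·(≡1), b=13^-2·(≡4) mod 13; (1|13)=+1, (4|13)=+1; (−1)^{0·-2·6}·(+1)^-2·(+1)^0 = +1.
v=11: a=11^2·(≡7), b=11^0·(≡3) mod 11; (7|11)=-1, (3|11)=+1; (−1)^{2·0·5}·(-1)^0·(+1)^2 = +1.
v=5: a=5^2·(≡4), b=5^0·(≡1) mod 5; (4|5)=+1, (1|5)=+1; (−1)^{2·0·2}·(+1)^0·(+1)^2 = +1.
(-114, -391 / ℚ) ramifies at {3, 17, 19, ∞}: a division algebra.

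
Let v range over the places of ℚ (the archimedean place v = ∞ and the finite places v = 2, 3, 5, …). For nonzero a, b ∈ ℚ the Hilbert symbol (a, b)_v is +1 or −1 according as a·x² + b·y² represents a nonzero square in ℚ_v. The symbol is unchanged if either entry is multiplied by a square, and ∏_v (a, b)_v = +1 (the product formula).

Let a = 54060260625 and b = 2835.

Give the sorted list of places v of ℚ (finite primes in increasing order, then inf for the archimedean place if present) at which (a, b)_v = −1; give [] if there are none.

Mod squares: a ≡ 21793, b ≡ 35. Check v ∈ {∞, 2, 3, 5, 7, 19, 31, 37}.
v=5: a=5^4·(≡2), b=5^1·(≡2) mod 5; (2|5)=-1, (2|5)=-1; (−1)^{4·1·2}·(-1)^1·(-1)^4 = -1.
v=2: v_2(a)=0, v_2(b)=0; units ≡ 1, 3 (mod 8); ε·ε+αω+βω = 0·1+0·1+0·0 ≡ 0  ⇒  (a,b)_2 = +1.
v=∞: 21793 > 0 and 35 > 0  ⇒  (a,b)_∞ = +1.
v=19: a=19^1·(≡9), b=19^0·(≡4) mod 19; (9|19)=+1, (4|19)=+1; (−1)^{1·0·9}·(+1)^0·(+1)^1 = +1.
v=3: a=3^4·(≡1), b=3^4·(≡2) mod 3; (1|3)=+1, (2|3)=-1; (−1)^{4·4·1}·(+1)^4·(-1)^4 = +1.
v=37: a=37^1·(≡9), b=37^0·(≡23) mod 37; (9|37)=+1, (23|37)=-1; (−1)^{1·0·18}·(+1)^0·(-1)^1 = -1.
v=31: a=31^1·(≡12), b=31^0·(≡14) mod 31; (12|31)=-1, (14|31)=+1; (−1)^{1·0·15}·(-1)^0·(+1)^1 = +1.
v=7: a=7^2·(≡2), b=7^1·(≡6) mod 7; (2|7)=+1, (6|7)=-1; (−1)^{2·1·3}·(+1)^1·(-1)^2 = +1.
(21793, 35 / ℚ) ramifies at {5, 37}: a division algebra.

[5, 37]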